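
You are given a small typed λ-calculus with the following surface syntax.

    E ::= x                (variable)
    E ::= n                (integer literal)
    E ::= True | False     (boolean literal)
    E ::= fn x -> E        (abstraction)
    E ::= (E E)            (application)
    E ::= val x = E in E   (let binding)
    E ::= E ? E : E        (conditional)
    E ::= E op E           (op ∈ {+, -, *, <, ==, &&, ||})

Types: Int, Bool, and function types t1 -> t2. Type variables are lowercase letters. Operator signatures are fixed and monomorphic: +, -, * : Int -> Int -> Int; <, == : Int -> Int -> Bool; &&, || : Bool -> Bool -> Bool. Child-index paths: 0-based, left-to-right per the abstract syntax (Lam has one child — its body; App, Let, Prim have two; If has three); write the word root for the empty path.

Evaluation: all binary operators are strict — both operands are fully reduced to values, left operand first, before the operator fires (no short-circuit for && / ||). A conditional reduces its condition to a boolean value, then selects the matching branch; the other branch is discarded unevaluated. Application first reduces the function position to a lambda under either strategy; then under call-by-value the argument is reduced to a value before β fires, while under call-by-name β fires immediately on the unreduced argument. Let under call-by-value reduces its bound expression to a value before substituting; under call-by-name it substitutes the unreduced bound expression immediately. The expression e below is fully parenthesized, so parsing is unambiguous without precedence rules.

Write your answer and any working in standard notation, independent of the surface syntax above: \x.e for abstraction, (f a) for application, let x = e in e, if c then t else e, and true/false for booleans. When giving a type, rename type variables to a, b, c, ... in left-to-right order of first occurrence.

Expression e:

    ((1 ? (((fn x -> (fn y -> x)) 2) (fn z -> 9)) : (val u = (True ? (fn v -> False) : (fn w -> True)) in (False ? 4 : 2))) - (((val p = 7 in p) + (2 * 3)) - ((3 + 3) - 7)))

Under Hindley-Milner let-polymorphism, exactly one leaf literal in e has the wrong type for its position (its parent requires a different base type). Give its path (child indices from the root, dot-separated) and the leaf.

Answer: 0.0 : 1

Working:
  unify Int ~ Bool
  FAIL: mismatch Int ~ Bool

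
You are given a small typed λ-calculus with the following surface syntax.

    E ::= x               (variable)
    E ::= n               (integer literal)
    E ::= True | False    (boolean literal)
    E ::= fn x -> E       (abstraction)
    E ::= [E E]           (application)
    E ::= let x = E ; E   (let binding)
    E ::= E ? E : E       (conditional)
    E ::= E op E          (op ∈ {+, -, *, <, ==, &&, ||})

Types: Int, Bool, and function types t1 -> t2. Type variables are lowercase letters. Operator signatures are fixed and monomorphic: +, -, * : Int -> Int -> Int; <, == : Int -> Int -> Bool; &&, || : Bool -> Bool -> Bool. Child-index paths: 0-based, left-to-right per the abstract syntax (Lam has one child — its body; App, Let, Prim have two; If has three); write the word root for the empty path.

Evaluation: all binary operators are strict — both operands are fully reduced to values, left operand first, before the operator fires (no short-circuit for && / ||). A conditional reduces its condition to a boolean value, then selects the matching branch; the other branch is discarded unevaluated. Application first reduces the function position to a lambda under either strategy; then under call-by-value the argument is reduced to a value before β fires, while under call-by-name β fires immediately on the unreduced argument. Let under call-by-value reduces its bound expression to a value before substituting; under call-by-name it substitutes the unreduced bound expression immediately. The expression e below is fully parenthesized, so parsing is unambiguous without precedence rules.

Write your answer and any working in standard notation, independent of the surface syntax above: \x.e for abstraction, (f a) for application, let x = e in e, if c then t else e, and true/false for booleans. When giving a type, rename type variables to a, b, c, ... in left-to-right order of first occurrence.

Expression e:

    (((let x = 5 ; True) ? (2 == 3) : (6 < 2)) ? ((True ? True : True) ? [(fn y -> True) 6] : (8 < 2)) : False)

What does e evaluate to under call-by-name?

Working:
step 0: (if (if (let x = 5 in true) then (2 == 3) else (6 < 2)) then (if (if true then true else true) then ((\y.true) 6) else (8 < 2)) else false)
step 1: [let@0.0] (if (if true then (2 == 3) else (6 < 2)) then (if (if true then true else true) then ((\y.true) 6) else (8 < 2)) else false)
step 2: [if@0] (if (2 == 3) then (if (if true then true else true) then ((\y.true) 6) else (8 < 2)) else false)
step 3: [delta@0] (if false then (if (if true then true else true) then ((\y.true) 6) else (8 < 2)) else false)
step 4: [if@root] false

Answer: false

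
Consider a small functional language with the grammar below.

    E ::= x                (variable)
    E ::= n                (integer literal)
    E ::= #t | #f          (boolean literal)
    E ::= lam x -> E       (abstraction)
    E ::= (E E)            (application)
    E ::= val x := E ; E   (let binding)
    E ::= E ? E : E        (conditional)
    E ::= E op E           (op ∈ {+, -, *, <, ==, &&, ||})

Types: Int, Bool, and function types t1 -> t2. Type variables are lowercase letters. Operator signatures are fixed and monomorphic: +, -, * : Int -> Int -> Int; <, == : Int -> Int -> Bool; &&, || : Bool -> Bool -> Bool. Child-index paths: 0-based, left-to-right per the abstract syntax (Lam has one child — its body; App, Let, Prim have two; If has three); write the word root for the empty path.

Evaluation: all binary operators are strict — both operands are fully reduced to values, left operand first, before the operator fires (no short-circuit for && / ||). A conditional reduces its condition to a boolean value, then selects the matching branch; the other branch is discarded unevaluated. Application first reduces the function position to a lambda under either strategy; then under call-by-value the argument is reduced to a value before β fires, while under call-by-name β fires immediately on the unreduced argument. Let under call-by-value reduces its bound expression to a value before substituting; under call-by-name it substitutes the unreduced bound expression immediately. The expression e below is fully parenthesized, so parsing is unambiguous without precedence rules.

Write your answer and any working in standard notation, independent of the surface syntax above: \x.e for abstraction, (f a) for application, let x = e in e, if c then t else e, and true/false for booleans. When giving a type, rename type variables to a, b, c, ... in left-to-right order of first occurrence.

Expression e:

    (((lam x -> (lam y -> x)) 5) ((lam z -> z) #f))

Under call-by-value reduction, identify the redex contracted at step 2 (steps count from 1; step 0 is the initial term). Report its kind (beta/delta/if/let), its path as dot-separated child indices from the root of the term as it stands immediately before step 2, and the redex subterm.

Trace:
step 0: (((\x.(\y.x)) 5) ((\z.z) false))
step 1: [beta@0] ((\y.5) ((\z.z) false))
step 2: [beta@1] ((\y.5) false)

Answer: beta at 1 : ((\z.z) false)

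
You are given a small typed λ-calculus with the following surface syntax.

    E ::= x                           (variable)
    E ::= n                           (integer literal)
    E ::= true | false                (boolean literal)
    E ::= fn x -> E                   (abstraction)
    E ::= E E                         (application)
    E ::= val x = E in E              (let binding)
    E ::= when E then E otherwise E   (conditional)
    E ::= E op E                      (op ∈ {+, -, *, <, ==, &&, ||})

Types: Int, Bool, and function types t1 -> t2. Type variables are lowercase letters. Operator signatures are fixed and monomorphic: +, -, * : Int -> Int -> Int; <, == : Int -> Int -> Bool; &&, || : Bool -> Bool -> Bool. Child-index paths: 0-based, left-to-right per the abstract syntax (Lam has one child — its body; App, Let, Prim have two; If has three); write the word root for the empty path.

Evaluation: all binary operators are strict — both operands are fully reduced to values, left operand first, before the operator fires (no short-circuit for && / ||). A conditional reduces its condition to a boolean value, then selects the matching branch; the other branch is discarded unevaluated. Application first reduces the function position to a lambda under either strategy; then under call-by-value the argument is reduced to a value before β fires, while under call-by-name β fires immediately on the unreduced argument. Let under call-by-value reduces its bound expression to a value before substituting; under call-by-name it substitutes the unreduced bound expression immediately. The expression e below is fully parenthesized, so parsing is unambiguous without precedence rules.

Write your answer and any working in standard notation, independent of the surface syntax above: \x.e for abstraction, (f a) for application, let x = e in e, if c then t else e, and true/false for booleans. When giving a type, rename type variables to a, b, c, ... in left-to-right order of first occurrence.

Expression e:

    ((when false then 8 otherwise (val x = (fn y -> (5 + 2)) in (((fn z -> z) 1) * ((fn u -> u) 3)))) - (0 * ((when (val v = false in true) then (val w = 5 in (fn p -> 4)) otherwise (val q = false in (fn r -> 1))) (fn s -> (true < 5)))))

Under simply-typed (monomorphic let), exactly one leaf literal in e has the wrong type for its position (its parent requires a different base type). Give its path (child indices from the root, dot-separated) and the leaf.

Derivation:
  unify Bool ~ Bool
  unify Int ~ Int
  unify Int ~ Int
\y._ : a -> Int
let x : a -> Int
z : b
\z._ : b -> b
  unify b -> b ~ Int -> c
  unify b ~ Int
  unify Int ~ c
_ _ : Int
  unify Int ~ Int
u : d
\u._ : d -> d
  unify d -> d ~ Int -> e
  unify d ~ Int
  unify Int ~ e
_ _ : Int
  unify Int ~ Int
  unify Int ~ Int
  unify Int ~ Int
  unify Int ~ Int
let v : Bool
  unify Bool ~ Bool
let w : Int
\p._ : f -> Int
let q : Bool
\r._ : g -> Int
  unify f -> Int ~ g -> Int
  unify f ~ g
  unify Int ~ Int
  unify Bool ~ Int
  FAIL: mismatch Bool ~ Int

Answer: 1.1.1.0.0 : true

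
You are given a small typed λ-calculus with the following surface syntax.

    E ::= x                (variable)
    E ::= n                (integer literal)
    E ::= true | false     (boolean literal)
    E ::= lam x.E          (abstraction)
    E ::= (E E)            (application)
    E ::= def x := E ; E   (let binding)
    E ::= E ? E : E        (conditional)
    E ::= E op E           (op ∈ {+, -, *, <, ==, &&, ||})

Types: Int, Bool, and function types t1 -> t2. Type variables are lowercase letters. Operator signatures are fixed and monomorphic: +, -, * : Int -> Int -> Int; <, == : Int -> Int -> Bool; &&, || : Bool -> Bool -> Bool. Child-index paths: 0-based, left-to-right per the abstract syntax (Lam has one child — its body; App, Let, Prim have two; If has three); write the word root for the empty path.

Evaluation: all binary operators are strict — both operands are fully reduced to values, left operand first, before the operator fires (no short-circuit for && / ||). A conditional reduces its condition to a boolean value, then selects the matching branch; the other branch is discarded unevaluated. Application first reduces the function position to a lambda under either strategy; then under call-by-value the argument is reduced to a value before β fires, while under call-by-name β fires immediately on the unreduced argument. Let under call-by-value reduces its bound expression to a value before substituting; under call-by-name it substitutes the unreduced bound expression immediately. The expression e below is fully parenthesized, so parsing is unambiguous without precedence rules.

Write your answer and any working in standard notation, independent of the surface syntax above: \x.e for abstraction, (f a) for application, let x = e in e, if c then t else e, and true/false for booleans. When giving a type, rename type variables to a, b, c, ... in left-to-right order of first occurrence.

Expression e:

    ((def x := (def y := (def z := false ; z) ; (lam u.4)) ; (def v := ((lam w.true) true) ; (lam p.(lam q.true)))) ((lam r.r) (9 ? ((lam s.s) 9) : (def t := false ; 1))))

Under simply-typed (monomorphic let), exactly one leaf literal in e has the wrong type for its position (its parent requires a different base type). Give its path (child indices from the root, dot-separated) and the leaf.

Trace:
let z : Bool
z : Bool
let y : Bool
\u._ : a -> Int
let x : a -> Int
\w._ : b -> Bool
  unify b -> Bool ~ Bool -> c
  unify b ~ Bool
  unify Bool ~ c
_ _ : Bool
let v : Bool
\q._ : e -> Bool
\p._ : d -> e -> Bool
r : f
\r._ : f -> f
  unify Int ~ Bool
  FAIL: mismatch Int ~ Bool

Answer: 1.1.0 : 9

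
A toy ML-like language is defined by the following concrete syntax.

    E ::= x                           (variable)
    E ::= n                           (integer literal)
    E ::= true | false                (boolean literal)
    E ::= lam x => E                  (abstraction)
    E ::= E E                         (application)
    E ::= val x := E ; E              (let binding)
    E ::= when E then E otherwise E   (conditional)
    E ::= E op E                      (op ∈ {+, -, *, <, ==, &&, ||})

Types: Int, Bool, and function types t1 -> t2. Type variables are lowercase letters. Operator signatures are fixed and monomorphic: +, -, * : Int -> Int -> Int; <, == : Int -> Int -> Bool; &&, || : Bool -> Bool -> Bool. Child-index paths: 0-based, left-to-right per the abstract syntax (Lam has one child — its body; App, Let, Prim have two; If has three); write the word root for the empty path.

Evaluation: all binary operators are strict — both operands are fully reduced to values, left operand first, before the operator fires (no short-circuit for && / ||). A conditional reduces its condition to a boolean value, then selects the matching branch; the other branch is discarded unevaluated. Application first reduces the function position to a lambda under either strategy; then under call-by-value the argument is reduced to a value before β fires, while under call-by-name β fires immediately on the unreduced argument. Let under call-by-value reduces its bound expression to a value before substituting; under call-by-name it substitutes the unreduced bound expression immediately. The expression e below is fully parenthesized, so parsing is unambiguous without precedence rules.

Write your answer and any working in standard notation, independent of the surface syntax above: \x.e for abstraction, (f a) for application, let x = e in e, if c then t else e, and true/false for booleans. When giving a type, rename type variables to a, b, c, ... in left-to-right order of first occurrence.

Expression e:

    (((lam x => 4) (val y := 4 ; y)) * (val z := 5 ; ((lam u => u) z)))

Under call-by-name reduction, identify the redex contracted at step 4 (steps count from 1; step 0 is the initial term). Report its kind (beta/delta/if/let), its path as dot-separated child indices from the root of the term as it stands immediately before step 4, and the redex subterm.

Trace:
step 0: (((\x.4) (let y = 4 in y)) * (let z = 5 in ((\u.u) z)))
step 1: [beta@0] (4 * (let z = 5 in ((\u.u) z)))
step 2: [let@1] (4 * ((\u.u) 5))
step 3: [beta@1] (4 * 5)
step 4: [delta@root] 20

Answer: delta at root : (4 * 5)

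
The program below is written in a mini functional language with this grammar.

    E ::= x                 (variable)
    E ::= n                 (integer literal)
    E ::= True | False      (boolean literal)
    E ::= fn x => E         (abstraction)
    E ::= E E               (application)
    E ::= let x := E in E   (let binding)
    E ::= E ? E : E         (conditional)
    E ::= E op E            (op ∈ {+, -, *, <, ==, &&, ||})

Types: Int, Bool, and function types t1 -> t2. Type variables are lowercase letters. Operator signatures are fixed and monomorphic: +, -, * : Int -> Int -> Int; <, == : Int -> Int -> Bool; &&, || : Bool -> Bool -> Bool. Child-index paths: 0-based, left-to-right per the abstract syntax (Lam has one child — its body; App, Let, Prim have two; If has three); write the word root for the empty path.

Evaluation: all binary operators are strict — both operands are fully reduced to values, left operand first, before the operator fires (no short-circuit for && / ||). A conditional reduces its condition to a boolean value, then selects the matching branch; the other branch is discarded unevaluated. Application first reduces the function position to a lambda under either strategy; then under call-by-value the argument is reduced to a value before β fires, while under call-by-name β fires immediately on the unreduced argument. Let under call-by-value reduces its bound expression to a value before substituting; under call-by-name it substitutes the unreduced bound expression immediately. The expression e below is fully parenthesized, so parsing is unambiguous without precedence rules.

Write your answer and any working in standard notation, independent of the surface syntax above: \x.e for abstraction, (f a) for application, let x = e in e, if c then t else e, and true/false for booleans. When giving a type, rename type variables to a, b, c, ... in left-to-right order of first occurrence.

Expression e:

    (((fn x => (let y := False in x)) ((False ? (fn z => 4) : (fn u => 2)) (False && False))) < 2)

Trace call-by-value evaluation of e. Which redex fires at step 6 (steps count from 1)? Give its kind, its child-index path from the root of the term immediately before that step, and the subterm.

Answer: delta at root : (2 < 2)

Trace:
step 0: (((\x.(let y = false in x)) ((if false then (\z.4) else (\u.2)) (false && false))) < 2)
step 1: [if@0.1.0] (((\x.(let y = false in x)) ((\u.2) (false && false))) < 2)
step 2: [delta@0.1.1] (((\x.(let y = false in x)) ((\u.2) false)) < 2)
step 3: [beta@0.1] (((\x.(let y = false in x)) 2) < 2)
step 4: [beta@0] ((let y = false in 2) < 2)
step 5: [let@0] (2 < 2)
step 6: [delta@root] false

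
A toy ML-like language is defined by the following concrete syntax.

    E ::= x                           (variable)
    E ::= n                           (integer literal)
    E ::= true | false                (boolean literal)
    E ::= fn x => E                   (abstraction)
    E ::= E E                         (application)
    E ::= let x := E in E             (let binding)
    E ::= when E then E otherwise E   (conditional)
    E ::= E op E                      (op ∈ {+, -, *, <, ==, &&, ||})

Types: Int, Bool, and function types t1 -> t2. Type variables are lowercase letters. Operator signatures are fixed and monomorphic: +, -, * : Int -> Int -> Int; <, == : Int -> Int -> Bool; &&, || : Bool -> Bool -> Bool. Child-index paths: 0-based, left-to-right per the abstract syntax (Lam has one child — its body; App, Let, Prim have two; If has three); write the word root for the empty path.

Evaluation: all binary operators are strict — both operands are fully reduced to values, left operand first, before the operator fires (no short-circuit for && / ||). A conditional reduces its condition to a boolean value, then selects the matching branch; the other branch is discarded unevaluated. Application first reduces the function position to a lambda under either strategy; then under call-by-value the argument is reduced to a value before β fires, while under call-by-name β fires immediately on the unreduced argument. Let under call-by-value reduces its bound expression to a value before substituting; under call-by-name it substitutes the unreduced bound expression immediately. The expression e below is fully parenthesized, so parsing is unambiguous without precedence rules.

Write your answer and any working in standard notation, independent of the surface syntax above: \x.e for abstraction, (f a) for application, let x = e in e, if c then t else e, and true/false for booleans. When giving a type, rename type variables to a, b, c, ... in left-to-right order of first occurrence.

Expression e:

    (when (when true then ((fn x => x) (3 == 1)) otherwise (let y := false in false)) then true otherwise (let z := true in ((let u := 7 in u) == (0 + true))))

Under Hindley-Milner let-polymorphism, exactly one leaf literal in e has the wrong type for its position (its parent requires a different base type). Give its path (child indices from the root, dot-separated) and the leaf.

Working:
  unify Bool ~ Bool
x : a
\x._ : a -> a
  unify Int ~ Int
  unify Int ~ Int
  unify a -> a ~ Bool -> b
  unify a ~ Bool
  unify Bool ~ b
_ _ : Bool
let y : Bool
  unify Bool ~ Bool
  unify Bool ~ Bool
let z : Bool
let u : Int
u : Int
  unify Int ~ Int
  unify Int ~ Int
  unify Bool ~ Int
  FAIL: mismatch Bool ~ Int

Answer: 2.1.1.1 : true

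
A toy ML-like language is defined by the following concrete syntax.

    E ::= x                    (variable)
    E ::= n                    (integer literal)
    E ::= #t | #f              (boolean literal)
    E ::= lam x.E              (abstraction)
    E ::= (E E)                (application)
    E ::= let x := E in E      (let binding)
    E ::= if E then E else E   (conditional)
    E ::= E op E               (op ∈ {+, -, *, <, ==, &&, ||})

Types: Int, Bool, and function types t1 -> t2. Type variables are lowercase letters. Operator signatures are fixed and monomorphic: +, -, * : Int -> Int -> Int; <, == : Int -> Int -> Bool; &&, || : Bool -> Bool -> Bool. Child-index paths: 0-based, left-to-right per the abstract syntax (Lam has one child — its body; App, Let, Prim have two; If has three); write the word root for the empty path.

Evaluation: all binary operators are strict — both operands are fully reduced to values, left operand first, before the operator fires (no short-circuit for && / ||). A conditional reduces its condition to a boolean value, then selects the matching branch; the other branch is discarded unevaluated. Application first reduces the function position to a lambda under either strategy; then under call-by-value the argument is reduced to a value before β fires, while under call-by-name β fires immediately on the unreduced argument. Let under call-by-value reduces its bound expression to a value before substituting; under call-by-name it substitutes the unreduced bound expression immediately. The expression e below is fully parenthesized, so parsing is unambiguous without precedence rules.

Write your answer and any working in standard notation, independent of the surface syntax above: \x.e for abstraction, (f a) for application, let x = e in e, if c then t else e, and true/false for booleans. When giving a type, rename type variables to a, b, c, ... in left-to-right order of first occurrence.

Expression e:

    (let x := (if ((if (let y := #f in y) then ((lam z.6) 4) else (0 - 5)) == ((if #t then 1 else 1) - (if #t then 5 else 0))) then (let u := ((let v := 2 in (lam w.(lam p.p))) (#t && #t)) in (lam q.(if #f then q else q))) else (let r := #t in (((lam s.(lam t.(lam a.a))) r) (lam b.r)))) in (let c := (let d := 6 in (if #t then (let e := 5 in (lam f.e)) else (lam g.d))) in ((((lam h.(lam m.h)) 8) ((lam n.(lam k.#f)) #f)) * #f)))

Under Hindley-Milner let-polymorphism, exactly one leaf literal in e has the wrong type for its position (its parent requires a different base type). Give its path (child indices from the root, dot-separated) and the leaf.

Answer: 1.1.1 : false

Derivation:
let y : Bool
y : Bool
  unify Bool ~ Bool
\z._ : a -> Int
  unify a -> Int ~ Int -> b
  unify a ~ Int
  unify Int ~ b
_ _ : Int
  unify Int ~ Int
  unify Int ~ Int
  unify Int ~ Int
  unify Int ~ Int
  unify Bool ~ Bool
  unify Int ~ Int
  unify Int ~ Int
  unify Bool ~ Bool
  unify Int ~ Int
  unify Int ~ Int
  unify Int ~ Int
  unify Bool ~ Bool
let v : Int
p : d
\p._ : d -> d
\w._ : c -> d -> d
  unify Bool ~ Bool
  unify Bool ~ Bool
  unify c -> d -> d ~ Bool -> e
  unify c ~ Bool
  unify d -> d ~ e
_ _ : d -> d
let u : forall. d -> d
  unify Bool ~ Bool
q : f
q : f
  unify f ~ f
\q._ : f -> f
let r : Bool
a : i
\a._ : i -> i
\t._ : h -> i -> i
\s._ : g -> h -> i -> i
r : Bool
  unify g -> h -> i -> i ~ Bool -> j
  unify g ~ Bool
  unify h -> i -> i ~ j
_ _ : h -> i -> i
r : Bool
\b._ : k -> Bool
  unify h -> i -> i ~ (k -> Bool) -> l
  unify h ~ k -> Bool
  unify i -> i ~ l
_ _ : i -> i
  unify f -> f ~ i -> i
  unify f ~ i
  unify i ~ i
let x : forall. i -> i
let d : Int
  unify Bool ~ Bool
let e : Int
e : Int
\f._ : m -> Int
d : Int
\g._ : n -> Int
  unify m -> Int ~ n -> Int
  unify m ~ n
  unify Int ~ Int
let c : forall. n -> Int
h : o
\m._ : p -> o
\h._ : o -> p -> o
  unify o -> p -> o ~ Int -> q
  unify o ~ Int
  unify p -> Int ~ q
_ _ : p -> Int
\k._ : s -> Bool
\n._ : r -> s -> Bool
  unify r -> s -> Bool ~ Bool -> t
  unify r ~ Bool
  unify s -> Bool ~ t
_ _ : s -> Bool
  unify p -> Int ~ (s -> Bool) -> u
  unify p ~ s -> Bool
  unify Int ~ u
_ _ : Int
  unify Int ~ Int
  unify Bool ~ Int
  FAIL: mismatch Bool ~ Int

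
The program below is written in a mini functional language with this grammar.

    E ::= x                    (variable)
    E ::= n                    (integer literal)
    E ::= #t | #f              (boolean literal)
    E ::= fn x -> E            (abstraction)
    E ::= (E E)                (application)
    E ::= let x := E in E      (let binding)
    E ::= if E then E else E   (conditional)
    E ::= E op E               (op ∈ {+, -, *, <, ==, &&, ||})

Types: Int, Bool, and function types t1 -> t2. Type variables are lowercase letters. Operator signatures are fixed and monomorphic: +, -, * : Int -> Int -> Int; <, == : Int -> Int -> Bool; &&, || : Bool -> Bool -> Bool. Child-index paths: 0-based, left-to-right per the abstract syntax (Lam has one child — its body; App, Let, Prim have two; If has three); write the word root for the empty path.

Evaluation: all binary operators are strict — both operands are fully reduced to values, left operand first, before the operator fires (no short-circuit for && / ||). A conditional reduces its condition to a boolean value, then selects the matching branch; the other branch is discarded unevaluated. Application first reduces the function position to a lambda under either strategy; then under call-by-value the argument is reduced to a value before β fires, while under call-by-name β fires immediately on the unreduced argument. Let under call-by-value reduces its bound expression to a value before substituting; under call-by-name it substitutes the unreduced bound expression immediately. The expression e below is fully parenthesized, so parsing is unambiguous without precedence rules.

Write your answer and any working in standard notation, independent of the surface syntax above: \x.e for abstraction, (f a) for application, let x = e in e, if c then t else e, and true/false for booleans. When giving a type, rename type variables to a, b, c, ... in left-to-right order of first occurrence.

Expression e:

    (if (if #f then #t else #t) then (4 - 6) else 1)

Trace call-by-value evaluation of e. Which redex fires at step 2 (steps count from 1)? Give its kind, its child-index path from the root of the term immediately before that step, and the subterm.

Derivation:
step 0: (if (if false then true else true) then (4 - 6) else 1)
step 1: [if@0] (if true then (4 - 6) else 1)
step 2: [if@root] (4 - 6)

Answer: if at root : (if true then (4 - 6) else 1)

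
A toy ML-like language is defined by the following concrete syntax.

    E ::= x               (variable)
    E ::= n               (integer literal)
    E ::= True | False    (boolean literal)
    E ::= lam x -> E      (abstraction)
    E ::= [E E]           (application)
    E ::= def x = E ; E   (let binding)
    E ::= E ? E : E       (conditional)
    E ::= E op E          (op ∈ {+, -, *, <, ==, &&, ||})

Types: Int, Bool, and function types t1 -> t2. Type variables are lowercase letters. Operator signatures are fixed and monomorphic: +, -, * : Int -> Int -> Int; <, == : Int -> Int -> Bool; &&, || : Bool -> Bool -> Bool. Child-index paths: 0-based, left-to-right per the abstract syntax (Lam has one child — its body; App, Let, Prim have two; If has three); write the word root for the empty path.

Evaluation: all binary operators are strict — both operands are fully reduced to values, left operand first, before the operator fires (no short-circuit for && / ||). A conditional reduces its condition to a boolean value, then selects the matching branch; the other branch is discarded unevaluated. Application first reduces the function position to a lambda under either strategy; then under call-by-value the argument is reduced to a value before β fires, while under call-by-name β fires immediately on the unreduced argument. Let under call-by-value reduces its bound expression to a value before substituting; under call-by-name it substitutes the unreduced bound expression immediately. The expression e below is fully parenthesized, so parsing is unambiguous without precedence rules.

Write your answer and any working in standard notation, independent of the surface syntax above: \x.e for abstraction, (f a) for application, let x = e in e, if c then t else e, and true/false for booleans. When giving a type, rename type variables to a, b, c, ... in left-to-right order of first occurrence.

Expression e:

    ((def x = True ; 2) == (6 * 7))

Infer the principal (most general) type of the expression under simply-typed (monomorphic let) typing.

Answer: Bool

Working:
let x : Bool
  unify Int ~ Int
  unify Int ~ Int
  unify Int ~ Int
  unify Int ~ Int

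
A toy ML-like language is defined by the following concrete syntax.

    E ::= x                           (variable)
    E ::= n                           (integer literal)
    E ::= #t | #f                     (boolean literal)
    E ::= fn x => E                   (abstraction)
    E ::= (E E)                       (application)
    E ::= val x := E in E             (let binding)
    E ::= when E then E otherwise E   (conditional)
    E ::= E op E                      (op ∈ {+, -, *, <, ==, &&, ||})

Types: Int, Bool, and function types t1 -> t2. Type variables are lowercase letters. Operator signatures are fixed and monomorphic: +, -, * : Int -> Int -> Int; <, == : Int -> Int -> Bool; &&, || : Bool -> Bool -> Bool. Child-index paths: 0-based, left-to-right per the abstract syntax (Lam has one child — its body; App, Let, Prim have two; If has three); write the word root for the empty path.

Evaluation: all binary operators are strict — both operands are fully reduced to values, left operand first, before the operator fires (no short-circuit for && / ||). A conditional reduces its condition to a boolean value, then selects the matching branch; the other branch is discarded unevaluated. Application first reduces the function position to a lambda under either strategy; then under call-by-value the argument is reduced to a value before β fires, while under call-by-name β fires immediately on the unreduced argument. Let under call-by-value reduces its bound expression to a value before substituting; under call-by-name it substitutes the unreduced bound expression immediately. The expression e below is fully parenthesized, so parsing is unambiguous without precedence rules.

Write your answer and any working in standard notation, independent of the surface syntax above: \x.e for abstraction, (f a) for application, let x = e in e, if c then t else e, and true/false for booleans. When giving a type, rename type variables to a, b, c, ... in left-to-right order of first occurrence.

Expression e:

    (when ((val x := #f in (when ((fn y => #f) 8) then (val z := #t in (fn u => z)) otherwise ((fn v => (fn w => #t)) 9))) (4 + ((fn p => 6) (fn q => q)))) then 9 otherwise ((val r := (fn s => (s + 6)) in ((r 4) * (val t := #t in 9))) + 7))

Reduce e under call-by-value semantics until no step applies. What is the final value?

Trace:
step 0: (if ((let x = false in (if ((\y.false) 8) then (let z = true in (\u.z)) else ((\v.(\w.true)) 9))) (4 + ((\p.6) (\q.q)))) then 9 else ((let r = (\s.(s + 6)) in ((r 4) * (let t = true in 9))) + 7))
step 1: [let@0.0] (if ((if ((\y.false) 8) then (let z = true in (\u.z)) else ((\v.(\w.true)) 9)) (4 + ((\p.6) (\q.q)))) then 9 else ((let r = (\s.(s + 6)) in ((r 4) * (let t = true in 9))) + 7))
step 2: [beta@0.0.0] (if ((if false then (let z = true in (\u.z)) else ((\v.(\w.true)) 9)) (4 + ((\p.6) (\q.q)))) then 9 else ((let r = (\s.(s + 6)) in ((r 4) * (let t = true in 9))) + 7))
step 3: [if@0.0] (if (((\v.(\w.true)) 9) (4 + ((\p.6) (\q.q)))) then 9 else ((let r = (\s.(s + 6)) in ((r 4) * (let t = true in 9))) + 7))
step 4: [beta@0.0] (if ((\w.true) (4 + ((\p.6) (\q.q)))) then 9 else ((let r = (\s.(s + 6)) in ((r 4) * (let t = true in 9))) + 7))
step 5: [beta@0.1.1] (if ((\w.true) (4 + 6)) then 9 else ((let r = (\s.(s + 6)) in ((r 4) * (let t = true in 9))) + 7))
step 6: [delta@0.1] (if ((\w.true) 10) then 9 else ((let r = (\s.(s + 6)) in ((r 4) * (let t = true in 9))) + 7))
step 7: [beta@0] (if true then 9 else ((let r = (\s.(s + 6)) in ((r 4) * (let t = true in 9))) + 7))
step 8: [if@root] 9

Answer: 9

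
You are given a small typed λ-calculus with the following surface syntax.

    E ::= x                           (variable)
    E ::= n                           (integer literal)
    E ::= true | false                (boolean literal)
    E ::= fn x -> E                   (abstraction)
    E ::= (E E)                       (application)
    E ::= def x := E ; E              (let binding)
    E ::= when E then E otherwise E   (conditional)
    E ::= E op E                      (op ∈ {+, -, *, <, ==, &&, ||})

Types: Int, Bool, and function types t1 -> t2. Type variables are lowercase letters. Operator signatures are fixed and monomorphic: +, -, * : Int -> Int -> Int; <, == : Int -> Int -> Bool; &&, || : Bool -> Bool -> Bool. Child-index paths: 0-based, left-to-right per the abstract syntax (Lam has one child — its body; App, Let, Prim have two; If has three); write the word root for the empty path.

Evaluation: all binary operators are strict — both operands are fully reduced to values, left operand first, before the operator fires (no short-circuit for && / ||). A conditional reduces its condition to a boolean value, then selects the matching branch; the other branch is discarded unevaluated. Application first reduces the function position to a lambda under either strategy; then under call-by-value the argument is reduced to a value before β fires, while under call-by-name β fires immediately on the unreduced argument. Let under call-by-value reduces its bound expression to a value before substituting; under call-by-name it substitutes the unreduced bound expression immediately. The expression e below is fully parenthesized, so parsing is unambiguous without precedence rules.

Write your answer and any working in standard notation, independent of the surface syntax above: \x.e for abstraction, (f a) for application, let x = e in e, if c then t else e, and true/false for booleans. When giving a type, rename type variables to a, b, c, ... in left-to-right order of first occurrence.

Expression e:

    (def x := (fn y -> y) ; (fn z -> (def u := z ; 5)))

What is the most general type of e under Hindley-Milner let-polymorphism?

Trace:
y : a
\y._ : a -> a
let x : forall. a -> a
z : b
let u : b
\z._ : b -> Int

Answer: a -> Int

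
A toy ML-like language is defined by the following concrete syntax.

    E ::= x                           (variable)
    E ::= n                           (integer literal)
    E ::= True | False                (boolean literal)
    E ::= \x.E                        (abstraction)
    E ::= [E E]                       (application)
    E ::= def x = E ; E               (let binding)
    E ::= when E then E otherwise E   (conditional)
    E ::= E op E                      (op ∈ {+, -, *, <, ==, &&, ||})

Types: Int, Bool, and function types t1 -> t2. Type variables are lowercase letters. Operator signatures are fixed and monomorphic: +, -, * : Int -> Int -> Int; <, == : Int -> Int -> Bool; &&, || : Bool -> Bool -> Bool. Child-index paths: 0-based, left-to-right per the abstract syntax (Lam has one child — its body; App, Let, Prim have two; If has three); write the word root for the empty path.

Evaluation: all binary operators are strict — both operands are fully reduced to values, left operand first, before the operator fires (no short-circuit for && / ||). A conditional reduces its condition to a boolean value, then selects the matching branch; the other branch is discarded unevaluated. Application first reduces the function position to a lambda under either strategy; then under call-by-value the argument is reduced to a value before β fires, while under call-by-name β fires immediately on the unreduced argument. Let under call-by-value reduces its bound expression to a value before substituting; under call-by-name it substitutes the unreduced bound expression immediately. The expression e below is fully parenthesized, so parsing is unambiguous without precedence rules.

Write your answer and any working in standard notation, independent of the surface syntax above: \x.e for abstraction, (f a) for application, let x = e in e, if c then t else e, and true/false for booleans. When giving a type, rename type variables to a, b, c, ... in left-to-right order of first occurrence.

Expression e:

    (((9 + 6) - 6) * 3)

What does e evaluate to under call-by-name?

Trace:
step 0: (((9 + 6) - 6) * 3)
step 1: [delta@0.0] ((15 - 6) * 3)
step 2: [delta@0] (9 * 3)
step 3: [delta@root] 27

Answer: 27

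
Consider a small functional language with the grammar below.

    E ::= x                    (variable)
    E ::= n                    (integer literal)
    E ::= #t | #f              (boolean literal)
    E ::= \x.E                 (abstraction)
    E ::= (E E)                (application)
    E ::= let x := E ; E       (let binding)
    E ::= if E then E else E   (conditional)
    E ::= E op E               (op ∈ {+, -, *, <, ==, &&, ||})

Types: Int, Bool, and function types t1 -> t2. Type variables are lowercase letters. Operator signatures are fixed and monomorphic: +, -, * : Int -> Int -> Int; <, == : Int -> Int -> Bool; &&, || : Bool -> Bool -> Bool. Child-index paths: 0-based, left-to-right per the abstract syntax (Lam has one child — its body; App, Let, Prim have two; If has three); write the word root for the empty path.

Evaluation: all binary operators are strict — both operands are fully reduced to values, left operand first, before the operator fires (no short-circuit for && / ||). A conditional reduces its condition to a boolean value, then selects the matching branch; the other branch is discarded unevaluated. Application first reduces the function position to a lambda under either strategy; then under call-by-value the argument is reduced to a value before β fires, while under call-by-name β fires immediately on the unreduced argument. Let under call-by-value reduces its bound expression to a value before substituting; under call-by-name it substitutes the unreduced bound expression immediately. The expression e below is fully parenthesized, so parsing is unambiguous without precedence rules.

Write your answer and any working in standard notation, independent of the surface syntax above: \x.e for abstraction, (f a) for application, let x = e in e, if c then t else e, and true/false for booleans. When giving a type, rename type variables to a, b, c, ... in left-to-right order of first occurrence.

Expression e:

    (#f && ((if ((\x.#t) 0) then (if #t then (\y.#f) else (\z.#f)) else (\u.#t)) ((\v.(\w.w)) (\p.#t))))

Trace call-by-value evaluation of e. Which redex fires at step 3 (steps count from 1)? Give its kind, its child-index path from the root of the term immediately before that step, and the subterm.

Derivation:
step 0: (false && ((if ((\x.true) 0) then (if true then (\y.false) else (\z.false)) else (\u.true)) ((\v.(\w.w)) (\p.true))))
step 1: [beta@1.0.0] (false && ((if true then (if true then (\y.false) else (\z.false)) else (\u.true)) ((\v.(\w.w)) (\p.true))))
step 2: [if@1.0] (false && ((if true then (\y.false) else (\z.false)) ((\v.(\w.w)) (\p.true))))
step 3: [if@1.0] (false && ((\y.false) ((\v.(\w.w)) (\p.true))))

Answer: if at 1.0 : (if true then (\y.false) else (\z.false))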